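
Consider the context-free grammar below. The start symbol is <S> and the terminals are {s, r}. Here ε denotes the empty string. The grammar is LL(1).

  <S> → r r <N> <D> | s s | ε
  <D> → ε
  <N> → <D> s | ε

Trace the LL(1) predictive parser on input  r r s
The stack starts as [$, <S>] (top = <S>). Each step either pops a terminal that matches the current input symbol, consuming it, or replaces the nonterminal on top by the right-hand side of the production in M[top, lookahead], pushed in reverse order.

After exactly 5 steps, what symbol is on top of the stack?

s

step 1: stack=$ <S>  input=r r s $  — expand <S> → r r <N> <D>
step 2: stack=$ <D> <N> r r  input=r r s $  — match r
step 3: stack=$ <D> <N> r  input=r s $  — match r
step 4: stack=$ <D> <N>  input=s $  — expand <N> → <D> s
step 5: stack=$ <D> s <D>  input=s $  — expand <D> → ε
Stack after step 5: $ <D> s (top = s).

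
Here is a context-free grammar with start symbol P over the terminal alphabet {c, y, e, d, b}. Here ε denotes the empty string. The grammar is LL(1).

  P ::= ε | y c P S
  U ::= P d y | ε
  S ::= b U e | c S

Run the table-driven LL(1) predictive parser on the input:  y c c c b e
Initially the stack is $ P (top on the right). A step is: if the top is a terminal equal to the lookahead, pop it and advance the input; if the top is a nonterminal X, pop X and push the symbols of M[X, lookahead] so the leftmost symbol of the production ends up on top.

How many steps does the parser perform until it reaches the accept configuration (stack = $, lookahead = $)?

      Stack      Input          Action
   1  $ P        y c c c b e $  expand P ::= y c P S
   2  $ S P c y  y c c c b e $  match y
   3  $ S P c    c c c b e $    match c
   4  $ S P      c c b e $      expand P ::= ε
   5  $ S        c c b e $      expand S ::= c S
   6  $ S c      c c b e $      match c
   7  $ S        c b e $        expand S ::= c S
   8  $ S c      c b e $        match c
   9  $ S        b e $          expand S ::= b U e
  10  $ e U b    b e $          match b
  11  $ e U      e $            expand U ::= ε
  12  $ e        e $            match e
Accept reached after 12 steps.

12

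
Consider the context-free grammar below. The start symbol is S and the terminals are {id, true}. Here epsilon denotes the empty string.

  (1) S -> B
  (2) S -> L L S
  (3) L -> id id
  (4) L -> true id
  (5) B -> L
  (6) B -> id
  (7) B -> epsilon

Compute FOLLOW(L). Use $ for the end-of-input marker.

{$, id, true}

FIRST(L) = {id, true}
FIRST(B) = {epsilon, id, true}  (via L)
FIRST(S) = {epsilon, id, true}  (via B, L L S)
FOLLOW(S) includes $ since S is the start symbol.
FOLLOW(S): in S->L L S, the suffix after S is empty (adds nothing new). Thus FOLLOW(S) = {$}.
FOLLOW(B): in S->B, the suffix after B is empty, so FOLLOW(B) ⊇ FOLLOW(S) = {$}. Thus FOLLOW(B) = {$}.
FOLLOW(L): in S->L L S (occurrence 1), L is followed by L S with FIRST {id, true}; in S->L L S (occurrence 2), L is followed by S with FIRST {epsilon, id, true}; in S->L L S (occurrence 2), the suffix after L is nullable, so FOLLOW(L) ⊇ FOLLOW(S) = {$}; in B->L, the suffix after L is empty, so FOLLOW(L) ⊇ FOLLOW(B) = {$}. Thus FOLLOW(L) = {$, id, true}.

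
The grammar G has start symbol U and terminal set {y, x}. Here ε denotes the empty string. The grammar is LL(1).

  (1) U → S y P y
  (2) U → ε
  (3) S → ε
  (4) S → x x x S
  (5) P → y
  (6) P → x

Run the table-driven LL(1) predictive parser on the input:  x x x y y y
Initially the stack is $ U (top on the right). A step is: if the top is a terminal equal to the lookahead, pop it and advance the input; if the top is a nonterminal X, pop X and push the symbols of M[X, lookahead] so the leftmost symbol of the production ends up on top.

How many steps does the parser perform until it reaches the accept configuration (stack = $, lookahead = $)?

10

      Stack            Input          Action
   1  $ U              x x x y y y $  expand U → S y P y
   2  $ y P y S        x x x y y y $  expand S → x x x S
   3  $ y P y S x x x  x x x y y y $  match x
   4  $ y P y S x x    x x y y y $    match x
   5  $ y P y S x      x y y y $      match x
   6  $ y P y S        y y y $        expand S → ε
   7  $ y P y          y y y $        match y
   8  $ y P            y y $          expand P → y
   9  $ y y            y y $          match y
  10  $ y              y $            match y
Accept reached after 10 steps.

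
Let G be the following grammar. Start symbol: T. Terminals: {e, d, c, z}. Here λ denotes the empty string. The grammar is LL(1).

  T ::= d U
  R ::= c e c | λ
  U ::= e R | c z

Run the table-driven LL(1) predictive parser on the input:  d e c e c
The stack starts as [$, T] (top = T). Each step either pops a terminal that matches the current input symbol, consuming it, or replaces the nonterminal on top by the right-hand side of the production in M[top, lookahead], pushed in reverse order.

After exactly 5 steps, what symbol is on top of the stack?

step 1: stack=$ T  input=d e c e c $  — expand T ::= d U
step 2: stack=$ U d  input=d e c e c $  — match d
step 3: stack=$ U  input=e c e c $  — expand U ::= e R
step 4: stack=$ R e  input=e c e c $  — match e
step 5: stack=$ R  input=c e c $  — expand R ::= c e c
Stack after step 5: $ c e c (top = c).

c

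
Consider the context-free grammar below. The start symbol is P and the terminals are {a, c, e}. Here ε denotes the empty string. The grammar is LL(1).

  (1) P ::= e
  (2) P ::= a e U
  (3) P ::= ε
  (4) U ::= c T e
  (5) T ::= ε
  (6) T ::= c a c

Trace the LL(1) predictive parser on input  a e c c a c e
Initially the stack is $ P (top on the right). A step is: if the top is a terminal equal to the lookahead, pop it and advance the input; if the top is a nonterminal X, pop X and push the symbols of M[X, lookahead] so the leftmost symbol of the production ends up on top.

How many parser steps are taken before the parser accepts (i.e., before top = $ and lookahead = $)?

step 1: stack=$ P  input=a e c c a c e $  — expand P ::= a e U
step 2: stack=$ U e a  input=a e c c a c e $  — match a
step 3: stack=$ U e  input=e c c a c e $  — match e
step 4: stack=$ U  input=c c a c e $  — expand U ::= c T e
step 5: stack=$ e T c  input=c c a c e $  — match c
step 6: stack=$ e T  input=c a c e $  — expand T ::= c a c
step 7: stack=$ e c a c  input=c a c e $  — match c
step 8: stack=$ e c a  input=a c e $  — match a
step 9: stack=$ e c  input=c e $  — match c
step 10: stack=$ e  input=e $  — match e
Accept reached after 10 steps.

10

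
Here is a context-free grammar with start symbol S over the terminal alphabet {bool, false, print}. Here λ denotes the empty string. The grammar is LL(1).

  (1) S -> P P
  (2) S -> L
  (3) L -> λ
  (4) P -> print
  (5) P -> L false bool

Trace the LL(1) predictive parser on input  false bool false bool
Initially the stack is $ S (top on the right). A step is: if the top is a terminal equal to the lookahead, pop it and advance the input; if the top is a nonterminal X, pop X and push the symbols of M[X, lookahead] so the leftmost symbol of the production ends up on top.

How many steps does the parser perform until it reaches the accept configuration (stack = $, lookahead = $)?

9

step 1: stack=$ S  input=false bool false bool $  — expand S -> P P
step 2: stack=$ P P  input=false bool false bool $  — expand P -> L false bool
step 3: stack=$ P bool false L  input=false bool false bool $  — expand L -> λ
step 4: stack=$ P bool false  input=false bool false bool $  — match false
step 5: stack=$ P bool  input=bool false bool $  — match bool
step 6: stack=$ P  input=false bool $  — expand P -> L false bool
step 7: stack=$ bool false L  input=false bool $  — expand L -> λ
step 8: stack=$ bool false  input=false bool $  — match false
step 9: stack=$ bool  input=bool $  — match bool
Accept reached after 9 steps.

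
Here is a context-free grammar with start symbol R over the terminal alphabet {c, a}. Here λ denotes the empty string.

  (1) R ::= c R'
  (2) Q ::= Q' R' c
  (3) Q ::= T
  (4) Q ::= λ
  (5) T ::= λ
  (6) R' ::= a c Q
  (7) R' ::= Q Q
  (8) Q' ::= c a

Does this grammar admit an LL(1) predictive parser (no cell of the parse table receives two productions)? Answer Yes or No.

No

FIRST(R) = {c}
FIRST(Q) = {λ, c}
FIRST(T) = {λ}
FIRST(R') = {λ, a, c}
FIRST(Q') = {c}
FOLLOW(R) = {$}
FOLLOW(Q) = {$, c}
FOLLOW(T) = {$, c}
FOLLOW(R') = {$, c}
FOLLOW(Q') = {a, c}
Cell M[Q, $] receives both Q ::= T and Q ::= λ — the grammar is not LL(1).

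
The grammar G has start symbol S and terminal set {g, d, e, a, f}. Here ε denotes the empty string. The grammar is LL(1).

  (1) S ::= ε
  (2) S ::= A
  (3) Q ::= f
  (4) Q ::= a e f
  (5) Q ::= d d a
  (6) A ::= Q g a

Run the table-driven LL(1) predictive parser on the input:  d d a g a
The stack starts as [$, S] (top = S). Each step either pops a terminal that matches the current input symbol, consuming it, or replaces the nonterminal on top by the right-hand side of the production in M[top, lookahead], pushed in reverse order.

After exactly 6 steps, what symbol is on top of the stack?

step 1: stack=$ S  input=d d a g a $  — expand S ::= A
step 2: stack=$ A  input=d d a g a $  — expand A ::= Q g a
step 3: stack=$ a g Q  input=d d a g a $  — expand Q ::= d d a
step 4: stack=$ a g a d d  input=d d a g a $  — match d
step 5: stack=$ a g a d  input=d a g a $  — match d
step 6: stack=$ a g a  input=a g a $  — match a
Stack after step 6: $ a g (top = g).

g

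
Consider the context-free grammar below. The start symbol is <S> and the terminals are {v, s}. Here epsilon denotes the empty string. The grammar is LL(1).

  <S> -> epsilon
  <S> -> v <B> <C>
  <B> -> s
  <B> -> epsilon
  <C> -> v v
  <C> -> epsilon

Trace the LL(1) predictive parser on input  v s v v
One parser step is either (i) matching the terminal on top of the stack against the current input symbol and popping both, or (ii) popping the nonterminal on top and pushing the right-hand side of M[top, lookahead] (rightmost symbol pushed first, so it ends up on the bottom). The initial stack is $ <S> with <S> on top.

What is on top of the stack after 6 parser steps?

step 1: stack=$ <S>  input=v s v v $  — expand <S> -> v <B> <C>
step 2: stack=$ <C> <B> v  input=v s v v $  — match v
step 3: stack=$ <C> <B>  input=s v v $  — expand <B> -> s
step 4: stack=$ <C> s  input=s v v $  — match s
step 5: stack=$ <C>  input=v v $  — expand <C> -> v v
step 6: stack=$ v v  input=v v $  — match v
Stack after step 6: $ v (top = v).

v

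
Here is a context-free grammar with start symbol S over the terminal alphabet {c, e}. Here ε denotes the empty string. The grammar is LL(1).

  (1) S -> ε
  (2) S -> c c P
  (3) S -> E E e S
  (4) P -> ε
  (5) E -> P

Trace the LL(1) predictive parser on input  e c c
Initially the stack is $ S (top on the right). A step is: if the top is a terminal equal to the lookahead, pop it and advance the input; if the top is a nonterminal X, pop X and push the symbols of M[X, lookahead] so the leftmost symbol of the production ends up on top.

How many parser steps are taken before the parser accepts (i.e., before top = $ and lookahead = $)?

      Stack      Input    Action
   1  $ S        e c c $  expand S -> E E e S
   2  $ S e E E  e c c $  expand E -> P
   3  $ S e E P  e c c $  expand P -> ε
   4  $ S e E    e c c $  expand E -> P
   5  $ S e P    e c c $  expand P -> ε
   6  $ S e      e c c $  match e
   7  $ S        c c $    expand S -> c c P
   8  $ P c c    c c $    match c
   9  $ P c      c $      match c
  10  $ P        $        expand P -> ε
Accept reached after 10 steps.

10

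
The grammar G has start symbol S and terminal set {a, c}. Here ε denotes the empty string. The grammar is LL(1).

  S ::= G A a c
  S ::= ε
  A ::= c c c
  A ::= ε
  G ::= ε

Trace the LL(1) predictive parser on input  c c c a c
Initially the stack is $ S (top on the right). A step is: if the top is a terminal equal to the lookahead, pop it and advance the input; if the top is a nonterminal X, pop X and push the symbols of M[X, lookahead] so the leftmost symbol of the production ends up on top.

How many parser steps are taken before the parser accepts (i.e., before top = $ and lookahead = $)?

step 1: stack=$ S  input=c c c a c $  — expand S ::= G A a c
step 2: stack=$ c a A G  input=c c c a c $  — expand G ::= ε
step 3: stack=$ c a A  input=c c c a c $  — expand A ::= c c c
step 4: stack=$ c a c c c  input=c c c a c $  — match c
step 5: stack=$ c a c c  input=c c a c $  — match c
step 6: stack=$ c a c  input=c a c $  — match c
step 7: stack=$ c a  input=a c $  — match a
step 8: stack=$ c  input=c $  — match c
Accept reached after 8 steps.

8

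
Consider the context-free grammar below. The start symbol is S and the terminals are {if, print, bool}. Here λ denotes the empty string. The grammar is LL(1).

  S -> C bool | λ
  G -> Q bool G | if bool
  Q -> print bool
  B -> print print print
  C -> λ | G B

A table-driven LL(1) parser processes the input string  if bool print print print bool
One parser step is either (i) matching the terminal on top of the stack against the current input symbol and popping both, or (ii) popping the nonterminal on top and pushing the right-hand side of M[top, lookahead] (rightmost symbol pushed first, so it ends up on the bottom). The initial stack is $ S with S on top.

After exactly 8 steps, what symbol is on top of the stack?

step 1: stack=$ S  input=if bool print print print bool $  — expand S -> C bool
step 2: stack=$ bool C  input=if bool print print print bool $  — expand C -> G B
step 3: stack=$ bool B G  input=if bool print print print bool $  — expand G -> if bool
step 4: stack=$ bool B bool if  input=if bool print print print bool $  — match if
step 5: stack=$ bool B bool  input=bool print print print bool $  — match bool
step 6: stack=$ bool B  input=print print print bool $  — expand B -> print print print
step 7: stack=$ bool print print print  input=print print print bool $  — match print
step 8: stack=$ bool print print  input=print print bool $  — match print
Stack after step 8: $ bool print (top = print).

print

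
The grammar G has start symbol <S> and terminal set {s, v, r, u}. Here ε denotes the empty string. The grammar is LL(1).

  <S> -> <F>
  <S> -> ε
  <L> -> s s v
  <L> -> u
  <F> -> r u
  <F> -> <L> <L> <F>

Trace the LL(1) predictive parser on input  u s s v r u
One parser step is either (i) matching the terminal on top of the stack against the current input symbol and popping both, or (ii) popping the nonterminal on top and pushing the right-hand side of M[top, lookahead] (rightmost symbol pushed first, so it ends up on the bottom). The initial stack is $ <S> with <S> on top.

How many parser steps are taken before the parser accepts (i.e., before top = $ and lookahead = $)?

      Stack          Input          Action
   1  $ <S>          u s s v r u $  expand <S> -> <F>
   2  $ <F>          u s s v r u $  expand <F> -> <L> <L> <F>
   3  $ <F> <L> <L>  u s s v r u $  expand <L> -> u
   4  $ <F> <L> u    u s s v r u $  match u
   5  $ <F> <L>      s s v r u $    expand <L> -> s s v
   6  $ <F> v s s    s s v r u $    match s
   7  $ <F> v s      s v r u $      match s
   8  $ <F> v        v r u $        match v
   9  $ <F>          r u $          expand <F> -> r u
  10  $ u r          r u $          match r
  11  $ u            u $            match u
Accept reached after 11 steps.

11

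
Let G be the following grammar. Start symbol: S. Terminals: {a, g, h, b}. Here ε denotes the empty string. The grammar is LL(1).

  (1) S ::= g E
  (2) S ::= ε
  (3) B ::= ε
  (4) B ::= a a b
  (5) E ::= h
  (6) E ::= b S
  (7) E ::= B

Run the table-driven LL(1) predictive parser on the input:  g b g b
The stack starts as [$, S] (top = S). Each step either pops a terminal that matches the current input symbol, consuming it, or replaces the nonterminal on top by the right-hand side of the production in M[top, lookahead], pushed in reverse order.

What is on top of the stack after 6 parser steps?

step 1: stack=$ S  input=g b g b $  — expand S ::= g E
step 2: stack=$ E g  input=g b g b $  — match g
step 3: stack=$ E  input=b g b $  — expand E ::= b S
step 4: stack=$ S b  input=b g b $  — match b
step 5: stack=$ S  input=g b $  — expand S ::= g E
step 6: stack=$ E g  input=g b $  — match g
Stack after step 6: $ E (top = E).

E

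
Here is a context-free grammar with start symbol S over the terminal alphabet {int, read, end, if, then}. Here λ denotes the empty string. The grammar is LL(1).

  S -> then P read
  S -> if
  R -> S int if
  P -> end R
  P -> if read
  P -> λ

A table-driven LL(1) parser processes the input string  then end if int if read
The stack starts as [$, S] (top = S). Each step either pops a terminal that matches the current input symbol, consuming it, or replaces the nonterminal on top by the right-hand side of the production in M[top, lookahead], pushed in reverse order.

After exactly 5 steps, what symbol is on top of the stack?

step 1: stack=$ S  input=then end if int if read $  — expand S -> then P read
step 2: stack=$ read P then  input=then end if int if read $  — match then
step 3: stack=$ read P  input=end if int if read $  — expand P -> end R
step 4: stack=$ read R end  input=end if int if read $  — match end
step 5: stack=$ read R  input=if int if read $  — expand R -> S int if
Stack after step 5: $ read if int S (top = S).

S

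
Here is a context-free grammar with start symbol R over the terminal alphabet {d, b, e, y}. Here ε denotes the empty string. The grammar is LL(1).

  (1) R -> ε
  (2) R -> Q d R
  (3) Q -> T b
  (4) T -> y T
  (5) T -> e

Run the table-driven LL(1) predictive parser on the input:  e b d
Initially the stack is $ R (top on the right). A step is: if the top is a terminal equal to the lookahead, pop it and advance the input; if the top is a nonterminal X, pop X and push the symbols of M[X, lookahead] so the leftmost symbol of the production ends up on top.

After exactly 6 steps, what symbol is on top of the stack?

step 1: stack=$ R  input=e b d $  — expand R -> Q d R
step 2: stack=$ R d Q  input=e b d $  — expand Q -> T b
step 3: stack=$ R d b T  input=e b d $  — expand T -> e
step 4: stack=$ R d b e  input=e b d $  — match e
step 5: stack=$ R d b  input=b d $  — match b
step 6: stack=$ R d  input=d $  — match d
Stack after step 6: $ R (top = R).

R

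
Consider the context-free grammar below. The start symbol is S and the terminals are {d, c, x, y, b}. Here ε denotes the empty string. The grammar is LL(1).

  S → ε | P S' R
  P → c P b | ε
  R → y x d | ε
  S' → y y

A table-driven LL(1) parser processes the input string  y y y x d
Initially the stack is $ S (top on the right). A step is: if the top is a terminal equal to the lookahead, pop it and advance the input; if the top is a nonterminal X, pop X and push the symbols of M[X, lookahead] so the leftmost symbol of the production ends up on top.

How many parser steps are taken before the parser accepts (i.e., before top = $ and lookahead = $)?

step 1: stack=$ S  input=y y y x d $  — expand S → P S' R
step 2: stack=$ R S' P  input=y y y x d $  — expand P → ε
step 3: stack=$ R S'  input=y y y x d $  — expand S' → y y
step 4: stack=$ R y y  input=y y y x d $  — match y
step 5: stack=$ R y  input=y y x d $  — match y
step 6: stack=$ R  input=y x d $  — expand R → y x d
step 7: stack=$ d x y  input=y x d $  — match y
step 8: stack=$ d x  input=x d $  — match x
step 9: stack=$ d  input=d $  — match d
Accept reached after 9 steps.

9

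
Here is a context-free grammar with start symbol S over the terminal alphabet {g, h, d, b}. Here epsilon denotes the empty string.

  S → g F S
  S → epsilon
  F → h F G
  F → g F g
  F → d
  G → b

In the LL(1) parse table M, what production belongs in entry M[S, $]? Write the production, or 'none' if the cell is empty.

S → epsilon

FIRST(S): from S→g F S we get {g}; from S→epsilon we get {epsilon}. So FIRST(S) = {epsilon, g}.
FIRST(F): from F→h F G we get {h}; from F→g F g we get {g}; from F→d we get {d}. So FIRST(F) = {d, g, h}.
FIRST(G): from G→b we get {b}. So FIRST(G) = {b}.
FOLLOW(S) includes $ since S is the start symbol.
FOLLOW(S): in S→g F S, the suffix after S is empty (adds nothing new). Thus FOLLOW(S) = {$}.
For S → g F S: FIRST(g F S) = {g}, so it goes in M[S, t] for t ∈ {g}.
For S → epsilon: FIRST(epsilon) = {epsilon}, so it goes in M[S, t] for t ∈ {}; since epsilon ∈ FIRST, also for every t ∈ FOLLOW(S) = {$}.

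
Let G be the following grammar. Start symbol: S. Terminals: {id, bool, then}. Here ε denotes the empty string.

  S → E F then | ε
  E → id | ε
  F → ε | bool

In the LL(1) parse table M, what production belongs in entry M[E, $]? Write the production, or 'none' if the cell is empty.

none

FIRST(E) = {ε, id}
FIRST(F) = {ε, bool}
FIRST(S) = {ε, bool, id, then}  (via E F then)
FOLLOW(S) includes $ since S is the start symbol.
FOLLOW(E): in S→E F then, E is followed by F then with FIRST {bool, then}. Thus FOLLOW(E) = {bool, then}.
For E → id: FIRST(id) = {id}, so it goes in M[E, t] for t ∈ {id}.
For E → ε: FIRST(ε) = {ε}, so it goes in M[E, t] for t ∈ {}; since ε ∈ FIRST, also for every t ∈ FOLLOW(E) = {bool, then}.
None of these place a production in M[E, $].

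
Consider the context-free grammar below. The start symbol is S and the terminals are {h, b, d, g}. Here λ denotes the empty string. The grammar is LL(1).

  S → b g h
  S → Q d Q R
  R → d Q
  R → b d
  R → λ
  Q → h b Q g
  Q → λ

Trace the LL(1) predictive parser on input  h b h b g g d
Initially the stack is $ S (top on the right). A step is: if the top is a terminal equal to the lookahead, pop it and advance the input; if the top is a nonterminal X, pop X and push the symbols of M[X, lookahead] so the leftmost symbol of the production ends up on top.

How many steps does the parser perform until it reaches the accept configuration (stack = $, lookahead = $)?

13

      Stack              Input            Action
   1  $ S                h b h b g g d $  expand S → Q d Q R
   2  $ R Q d Q          h b h b g g d $  expand Q → h b Q g
   3  $ R Q d g Q b h    h b h b g g d $  match h
   4  $ R Q d g Q b      b h b g g d $    match b
   5  $ R Q d g Q        h b g g d $      expand Q → h b Q g
   6  $ R Q d g g Q b h  h b g g d $      match h
   7  $ R Q d g g Q b    b g g d $        match b
   8  $ R Q d g g Q      g g d $          expand Q → λ
   9  $ R Q d g g        g g d $          match g
  10  $ R Q d g          g d $            match g
  11  $ R Q d            d $              match d
  12  $ R Q              $                expand Q → λ
  13  $ R                $                expand R → λ
Accept reached after 13 steps.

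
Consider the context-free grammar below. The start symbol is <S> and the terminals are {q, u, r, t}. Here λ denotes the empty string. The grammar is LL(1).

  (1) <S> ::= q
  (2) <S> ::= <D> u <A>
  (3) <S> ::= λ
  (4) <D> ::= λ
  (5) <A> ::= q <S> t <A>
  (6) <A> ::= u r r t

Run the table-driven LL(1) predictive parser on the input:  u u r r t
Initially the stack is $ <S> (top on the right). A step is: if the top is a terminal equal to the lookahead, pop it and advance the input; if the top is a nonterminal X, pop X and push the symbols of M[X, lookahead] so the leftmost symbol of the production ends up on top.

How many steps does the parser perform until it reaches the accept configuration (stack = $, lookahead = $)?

     Stack        Input        Action
  1  $ <S>        u u r r t $  expand <S> ::= <D> u <A>
  2  $ <A> u <D>  u u r r t $  expand <D> ::= λ
  3  $ <A> u      u u r r t $  match u
  4  $ <A>        u r r t $    expand <A> ::= u r r t
  5  $ t r r u    u r r t $    match u
  6  $ t r r      r r t $      match r
  7  $ t r        r t $        match r
  8  $ t          t $          match t
Accept reached after 8 steps.

8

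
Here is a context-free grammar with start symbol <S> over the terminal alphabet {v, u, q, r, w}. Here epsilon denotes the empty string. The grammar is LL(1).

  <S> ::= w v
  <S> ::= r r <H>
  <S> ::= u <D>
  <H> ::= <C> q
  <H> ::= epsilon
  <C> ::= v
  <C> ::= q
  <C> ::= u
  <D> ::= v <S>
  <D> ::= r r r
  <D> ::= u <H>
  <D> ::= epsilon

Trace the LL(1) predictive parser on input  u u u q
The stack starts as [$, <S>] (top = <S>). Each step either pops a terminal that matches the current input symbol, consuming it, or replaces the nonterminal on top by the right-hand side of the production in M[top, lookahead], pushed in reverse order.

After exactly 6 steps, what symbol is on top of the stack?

     Stack    Input      Action
  1  $ <S>    u u u q $  expand <S> ::= u <D>
  2  $ <D> u  u u u q $  match u
  3  $ <D>    u u q $    expand <D> ::= u <H>
  4  $ <H> u  u u q $    match u
  5  $ <H>    u q $      expand <H> ::= <C> q
  6  $ q <C>  u q $      expand <C> ::= u
Stack after step 6: $ q u (top = u).

u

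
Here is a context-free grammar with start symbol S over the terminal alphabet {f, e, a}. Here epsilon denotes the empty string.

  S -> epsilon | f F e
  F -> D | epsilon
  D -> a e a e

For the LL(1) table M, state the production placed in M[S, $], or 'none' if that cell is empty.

S -> epsilon

FIRST(S) = {epsilon, f}
FIRST(D) = {a}
FIRST(F) = {epsilon, a}  (via D)
FOLLOW(S) includes $ since S is the start symbol.
FOLLOW(S): S appears on no right-hand side. Thus FOLLOW(S) = {$}.
For S -> epsilon: FIRST(epsilon) = {epsilon}, so it goes in M[S, t] for t ∈ {}; since epsilon ∈ FIRST, also for every t ∈ FOLLOW(S) = {$}.
For S -> f F e: FIRST(f F e) = {f}, so it goes in M[S, t] for t ∈ {f}.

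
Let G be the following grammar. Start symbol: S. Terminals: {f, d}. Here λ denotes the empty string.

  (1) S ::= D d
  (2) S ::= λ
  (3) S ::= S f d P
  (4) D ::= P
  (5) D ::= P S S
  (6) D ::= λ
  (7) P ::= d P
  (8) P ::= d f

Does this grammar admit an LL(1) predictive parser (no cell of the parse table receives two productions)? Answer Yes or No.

No

FIRST(S) = {λ, d, f}
FIRST(D) = {λ, d}
FIRST(P) = {d}
FOLLOW(S) = {$, d, f}
FOLLOW(D) = {d}
FOLLOW(P) = {$, d, f}
Cell M[D, d] receives both D ::= P and D ::= P S S and D ::= λ — the grammar is not LL(1).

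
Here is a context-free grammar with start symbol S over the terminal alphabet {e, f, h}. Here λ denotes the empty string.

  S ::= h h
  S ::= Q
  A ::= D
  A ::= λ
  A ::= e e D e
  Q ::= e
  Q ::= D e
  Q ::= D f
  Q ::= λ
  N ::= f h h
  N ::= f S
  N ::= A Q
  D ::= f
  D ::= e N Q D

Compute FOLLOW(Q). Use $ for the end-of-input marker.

FIRST(D): from D::=f we get {f}; from D::=e N Q D we get {e}. So FIRST(D) = {e, f}.
FIRST(A): from A::=D we get {e, f}; from A::=λ we get {λ}; from A::=e e D e we get {e}. So FIRST(A) = {λ, e, f}.
FIRST(Q): from Q::=e we get {e}; from Q::=D e we get {e, f}; from Q::=D f we get {e, f}; from Q::=λ we get {λ}. So FIRST(Q) = {λ, e, f}.
FIRST(S): from S::=h h we get {h}; from S::=Q we get {λ, e, f}. So FIRST(S) = {λ, e, f, h}.
FIRST(N): from N::=f h h we get {f}; from N::=f S we get {f}; from N::=A Q we get {λ, e, f}. So FIRST(N) = {λ, e, f}.
FOLLOW(S) includes $ since S is the start symbol.
FOLLOW(N): in D::=e N Q D, N is followed by Q D with FIRST {e, f}. Thus FOLLOW(N) = {e, f}.
FOLLOW(S): in N::=f S, the suffix after S is empty, so FOLLOW(S) ⊇ FOLLOW(N) = {e, f}. Thus FOLLOW(S) = {$, e, f}.
FOLLOW(A): in N::=A Q, A is followed by Q with FIRST {λ, e, f}; in N::=A Q, the suffix after A is nullable, so FOLLOW(A) ⊇ FOLLOW(N) = {e, f}. Thus FOLLOW(A) = {e, f}.
FOLLOW(Q): in S::=Q, the suffix after Q is empty, so FOLLOW(Q) ⊇ FOLLOW(S) = {$, e, f}; in N::=A Q, the suffix after Q is empty, so FOLLOW(Q) ⊇ FOLLOW(N) = {e, f}; in D::=e N Q D, Q is followed by D with FIRST {e, f}. Thus FOLLOW(Q) = {$, e, f}.
FOLLOW(D): in A::=D, the suffix after D is empty, so FOLLOW(D) ⊇ FOLLOW(A) = {e, f}; in A::=e e D e, D is followed by e with FIRST {e}; in Q::=D e, D is followed by e with FIRST {e}; in Q::=D f, D is followed by f with FIRST {f}; in D::=e N Q D, the suffix after D is empty (adds nothing new). Thus FOLLOW(D) = {e, f}.

{$, e, f}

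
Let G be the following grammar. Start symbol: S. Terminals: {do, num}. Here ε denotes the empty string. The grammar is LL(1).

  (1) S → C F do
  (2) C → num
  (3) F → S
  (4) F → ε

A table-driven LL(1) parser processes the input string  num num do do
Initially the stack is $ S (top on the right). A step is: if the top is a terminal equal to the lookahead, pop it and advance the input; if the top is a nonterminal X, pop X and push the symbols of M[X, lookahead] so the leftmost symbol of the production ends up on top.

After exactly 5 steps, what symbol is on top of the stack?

     Stack       Input            Action
  1  $ S         num num do do $  expand S → C F do
  2  $ do F C    num num do do $  expand C → num
  3  $ do F num  num num do do $  match num
  4  $ do F      num do do $      expand F → S
  5  $ do S      num do do $      expand S → C F do
Stack after step 5: $ do do F C (top = C).

C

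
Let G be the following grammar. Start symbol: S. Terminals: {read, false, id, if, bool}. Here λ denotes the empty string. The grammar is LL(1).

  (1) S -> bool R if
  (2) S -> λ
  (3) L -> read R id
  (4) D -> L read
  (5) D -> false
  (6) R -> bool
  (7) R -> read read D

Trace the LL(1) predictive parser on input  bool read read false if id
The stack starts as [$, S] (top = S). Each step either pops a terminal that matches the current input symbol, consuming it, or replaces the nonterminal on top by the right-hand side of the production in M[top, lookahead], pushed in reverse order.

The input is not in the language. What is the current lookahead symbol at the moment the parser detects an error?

id

step 1: stack=$ S  input=bool read read false if id $  — expand S -> bool R if
step 2: stack=$ if R bool  input=bool read read false if id $  — match bool
step 3: stack=$ if R  input=read read false if id $  — expand R -> read read D
step 4: stack=$ if D read read  input=read read false if id $  — match read
step 5: stack=$ if D read  input=read false if id $  — match read
step 6: stack=$ if D  input=false if id $  — expand D -> false
step 7: stack=$ if false  input=false if id $  — match false
step 8: stack=$ if  input=if id $  — match if
step 9: stack=$  input=id $  — error: stack empty but input remains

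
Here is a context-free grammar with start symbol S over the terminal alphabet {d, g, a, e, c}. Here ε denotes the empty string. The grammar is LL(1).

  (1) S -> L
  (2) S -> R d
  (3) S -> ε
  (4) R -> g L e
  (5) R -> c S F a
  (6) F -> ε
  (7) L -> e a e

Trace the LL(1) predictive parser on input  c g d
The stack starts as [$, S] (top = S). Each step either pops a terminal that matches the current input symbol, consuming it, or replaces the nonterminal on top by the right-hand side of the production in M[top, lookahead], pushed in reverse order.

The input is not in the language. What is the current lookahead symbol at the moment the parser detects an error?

     Stack            Input    Action
  1  $ S              c g d $  expand S -> R d
  2  $ d R            c g d $  expand R -> c S F a
  3  $ d a F S c      c g d $  match c
  4  $ d a F S        g d $    expand S -> R d
  5  $ d a F d R      g d $    expand R -> g L e
  6  $ d a F d e L g  g d $    match g
  7  $ d a F d e L    d $      error: M[L, d] is empty

d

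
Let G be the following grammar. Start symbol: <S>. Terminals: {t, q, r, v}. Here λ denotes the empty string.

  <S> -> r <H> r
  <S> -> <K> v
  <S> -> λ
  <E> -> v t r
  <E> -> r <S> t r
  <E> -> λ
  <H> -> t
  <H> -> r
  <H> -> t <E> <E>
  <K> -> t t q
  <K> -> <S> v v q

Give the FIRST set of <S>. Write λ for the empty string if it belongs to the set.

FIRST(<E>) = {λ, r, v}
FIRST(<H>) = {r, t}
FIRST(<S>) = {λ, r, t, v}  (via <K> v)
FIRST(<K>) = {r, t, v}  (via <S> v v q)

{λ, r, t, v}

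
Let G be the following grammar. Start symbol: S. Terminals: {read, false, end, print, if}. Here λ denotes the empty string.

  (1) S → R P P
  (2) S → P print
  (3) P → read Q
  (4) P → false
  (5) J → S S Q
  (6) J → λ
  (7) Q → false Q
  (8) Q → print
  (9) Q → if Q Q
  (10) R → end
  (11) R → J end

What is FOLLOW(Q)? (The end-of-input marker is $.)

{$, end, false, if, print, read}

FIRST(P): from P→read Q we get {read}; from P→false we get {false}. So FIRST(P) = {false, read}.
FIRST(Q): from Q→false Q we get {false}; from Q→print we get {print}; from Q→if Q Q we get {if}. So FIRST(Q) = {false, if, print}.
FIRST(S): from S→R P P we get {end, false, read}; from S→P print we get {false, read}. So FIRST(S) = {end, false, read}.
FIRST(J): from J→S S Q we get {end, false, read}; from J→λ we get {λ}. So FIRST(J) = {λ, end, false, read}.
FIRST(R): from R→end we get {end}; from R→J end we get {end, false, read}. So FIRST(R) = {end, false, read}.
FOLLOW(S) includes $ since S is the start symbol.
FOLLOW(S): in J→S S Q (occurrence 1), S is followed by S Q with FIRST {end, false, read}; in J→S S Q (occurrence 2), S is followed by Q with FIRST {false, if, print}. Thus FOLLOW(S) = {$, end, false, if, print, read}.
FOLLOW(P): in S→R P P (occurrence 1), P is followed by P with FIRST {false, read}; in S→R P P (occurrence 2), the suffix after P is empty, so FOLLOW(P) ⊇ FOLLOW(S) = {$, end, false, if, print, read}; in S→P print, P is followed by print with FIRST {print}. Thus FOLLOW(P) = {$, end, false, if, print, read}.
FOLLOW(J): in R→J end, J is followed by end with FIRST {end}. Thus FOLLOW(J) = {end}.
FOLLOW(Q): in P→read Q, the suffix after Q is empty, so FOLLOW(Q) ⊇ FOLLOW(P) = {$, end, false, if, print, read}; in J→S S Q, the suffix after Q is empty, so FOLLOW(Q) ⊇ FOLLOW(J) = {end}; in Q→false Q, the suffix after Q is empty (adds nothing new); in Q→if Q Q (occurrence 1), Q is followed by Q with FIRST {false, if, print}; in Q→if Q Q (occurrence 2), the suffix after Q is empty (adds nothing new). Thus FOLLOW(Q) = {$, end, false, if, print, read}.
FOLLOW(R): in S→R P P, R is followed by P P with FIRST {false, read}. Thus FOLLOW(R) = {false, read}.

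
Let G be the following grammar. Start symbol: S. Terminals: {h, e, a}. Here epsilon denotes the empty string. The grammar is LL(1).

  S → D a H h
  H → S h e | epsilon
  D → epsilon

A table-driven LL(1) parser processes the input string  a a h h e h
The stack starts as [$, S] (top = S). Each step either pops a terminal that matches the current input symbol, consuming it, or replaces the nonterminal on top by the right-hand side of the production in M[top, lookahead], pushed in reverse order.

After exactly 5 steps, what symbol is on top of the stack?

     Stack      Input          Action
  1  $ S        a a h h e h $  expand S → D a H h
  2  $ h H a D  a a h h e h $  expand D → epsilon
  3  $ h H a    a a h h e h $  match a
  4  $ h H      a h h e h $    expand H → S h e
  5  $ h e h S  a h h e h $    expand S → D a H h
Stack after step 5: $ h e h h H a D (top = D).

D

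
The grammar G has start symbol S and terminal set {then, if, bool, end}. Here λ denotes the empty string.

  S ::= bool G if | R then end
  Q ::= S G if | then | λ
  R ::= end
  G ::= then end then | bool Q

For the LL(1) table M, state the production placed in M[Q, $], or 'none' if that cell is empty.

FIRST(R): from R::=end we get {end}. So FIRST(R) = {end}.
FIRST(G): from G::=then end then we get {then}; from G::=bool Q we get {bool}. So FIRST(G) = {bool, then}.
FIRST(S): from S::=bool G if we get {bool}; from S::=R then end we get {end}. So FIRST(S) = {bool, end}.
FIRST(Q): from Q::=S G if we get {bool, end}; from Q::=then we get {then}; from Q::=λ we get {λ}. So FIRST(Q) = {λ, bool, end, then}.
FOLLOW(S) includes $ since S is the start symbol.
FOLLOW(G): in S::=bool G if, G is followed by if with FIRST {if}; in Q::=S G if, G is followed by if with FIRST {if}. Thus FOLLOW(G) = {if}.
FOLLOW(Q): in G::=bool Q, the suffix after Q is empty, so FOLLOW(Q) ⊇ FOLLOW(G) = {if}. Thus FOLLOW(Q) = {if}.
For Q ::= S G if: FIRST(S G if) = {bool, end}, so it goes in M[Q, t] for t ∈ {bool, end}.
For Q ::= then: FIRST(then) = {then}, so it goes in M[Q, t] for t ∈ {then}.
For Q ::= λ: FIRST(λ) = {λ}, so it goes in M[Q, t] for t ∈ {}; since λ ∈ FIRST, also for every t ∈ FOLLOW(Q) = {if}.
None of these place a production in M[Q, $].

none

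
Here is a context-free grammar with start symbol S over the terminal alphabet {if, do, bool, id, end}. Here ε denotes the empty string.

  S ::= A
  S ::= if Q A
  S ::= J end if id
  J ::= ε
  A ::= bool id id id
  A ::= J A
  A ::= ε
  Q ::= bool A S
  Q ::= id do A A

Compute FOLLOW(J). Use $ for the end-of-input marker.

FIRST(J): from J::=ε we get {ε}. So FIRST(J) = {ε}.
FIRST(Q): from Q::=bool A S we get {bool}; from Q::=id do A A we get {id}. So FIRST(Q) = {bool, id}.
FIRST(A): from A::=bool id id id we get {bool}; from A::=J A we get {ε, bool}; from A::=ε we get {ε}. So FIRST(A) = {ε, bool}.
FIRST(S): from S::=A we get {ε, bool}; from S::=if Q A we get {if}; from S::=J end if id we get {end}. So FIRST(S) = {ε, bool, end, if}.
FOLLOW(S) includes $ since S is the start symbol.
FOLLOW(S): in Q::=bool A S, the suffix after S is empty, so FOLLOW(S) ⊇ FOLLOW(Q) = {$, bool}. Thus FOLLOW(S) = {$, bool}.
FOLLOW(Q): in S::=if Q A, Q is followed by A with FIRST {ε, bool}; in S::=if Q A, the suffix after Q is nullable, so FOLLOW(Q) ⊇ FOLLOW(S) = {$, bool}. Thus FOLLOW(Q) = {$, bool}.
FOLLOW(A): in S::=A, the suffix after A is empty, so FOLLOW(A) ⊇ FOLLOW(S) = {$, bool}; in S::=if Q A, the suffix after A is empty, so FOLLOW(A) ⊇ FOLLOW(S) = {$, bool}; in A::=J A, the suffix after A is empty (adds nothing new); in Q::=bool A S, A is followed by S with FIRST {ε, bool, end, if}; in Q::=bool A S, the suffix after A is nullable, so FOLLOW(A) ⊇ FOLLOW(Q) = {$, bool}; in Q::=id do A A (occurrence 1), A is followed by A with FIRST {ε, bool}; in Q::=id do A A (occurrence 1), the suffix after A is nullable, so FOLLOW(A) ⊇ FOLLOW(Q) = {$, bool}; in Q::=id do A A (occurrence 2), the suffix after A is empty, so FOLLOW(A) ⊇ FOLLOW(Q) = {$, bool}. Thus FOLLOW(A) = {$, bool, end, if}.
FOLLOW(J): in S::=J end if id, J is followed by end if id with FIRST {end}; in A::=J A, J is followed by A with FIRST {ε, bool}; in A::=J A, the suffix after J is nullable, so FOLLOW(J) ⊇ FOLLOW(A) = {$, bool, end, if}. Thus FOLLOW(J) = {$, bool, end, if}.

{$, bool, end, if}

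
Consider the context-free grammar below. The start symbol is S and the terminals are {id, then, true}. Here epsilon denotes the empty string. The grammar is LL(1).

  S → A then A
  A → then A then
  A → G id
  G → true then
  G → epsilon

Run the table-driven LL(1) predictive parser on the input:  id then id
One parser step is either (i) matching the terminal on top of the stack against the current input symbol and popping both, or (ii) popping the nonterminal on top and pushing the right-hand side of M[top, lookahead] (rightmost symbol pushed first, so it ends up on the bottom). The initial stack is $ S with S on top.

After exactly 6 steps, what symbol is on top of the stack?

step 1: stack=$ S  input=id then id $  — expand S → A then A
step 2: stack=$ A then A  input=id then id $  — expand A → G id
step 3: stack=$ A then id G  input=id then id $  — expand G → epsilon
step 4: stack=$ A then id  input=id then id $  — match id
step 5: stack=$ A then  input=then id $  — match then
step 6: stack=$ A  input=id $  — expand A → G id
Stack after step 6: $ id G (top = G).

G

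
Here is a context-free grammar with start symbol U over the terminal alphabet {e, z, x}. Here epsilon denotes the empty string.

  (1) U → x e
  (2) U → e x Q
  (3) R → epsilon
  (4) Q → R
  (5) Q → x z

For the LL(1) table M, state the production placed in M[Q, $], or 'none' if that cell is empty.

Q → R

FIRST(U) = {e, x}
FIRST(R) = {epsilon}
FIRST(Q) = {epsilon, x}  (via R)
FOLLOW(U) includes $ since U is the start symbol.
FOLLOW(U): U appears on no right-hand side. Thus FOLLOW(U) = {$}.
FOLLOW(Q): in U→e x Q, the suffix after Q is empty, so FOLLOW(Q) ⊇ FOLLOW(U) = {$}. Thus FOLLOW(Q) = {$}.
For Q → R: FIRST(R) = {epsilon}, so it goes in M[Q, t] for t ∈ {}; since epsilon ∈ FIRST, also for every t ∈ FOLLOW(Q) = {$}.
For Q → x z: FIRST(x z) = {x}, so it goes in M[Q, t] for t ∈ {x}.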